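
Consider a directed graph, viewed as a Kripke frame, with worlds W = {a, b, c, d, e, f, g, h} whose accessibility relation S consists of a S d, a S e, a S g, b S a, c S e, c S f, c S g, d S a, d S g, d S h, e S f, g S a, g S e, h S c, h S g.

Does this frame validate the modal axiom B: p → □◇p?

By correspondence theory, B is valid on a frame iff S is symmetric.
Symmetric: no — a S e but not e S a.

No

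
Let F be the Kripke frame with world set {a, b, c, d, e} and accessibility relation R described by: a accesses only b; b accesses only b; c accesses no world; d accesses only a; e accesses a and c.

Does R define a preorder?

No

Reflexive: no — a is not related to itself.
Transitive: no — d R a and a R b, but not d R b.
So R is not a preorder.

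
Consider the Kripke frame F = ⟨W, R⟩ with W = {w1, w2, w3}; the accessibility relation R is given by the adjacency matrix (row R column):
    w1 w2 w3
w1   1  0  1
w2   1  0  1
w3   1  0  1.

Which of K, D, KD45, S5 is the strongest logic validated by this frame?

Serial (axiom D): yes — every world has a successor (e.g. w1 R w1).
Euclidean (axiom 5): yes — any two successors of a common world are R-related.
Transitive (axiom 4): yes — every two-step R-path is closed by a direct edge.
Reflexive (axiom T): no — w2 is not related to itself.
So F validates K, D, KD45; S5 would additionally require R to be reflexive. The strongest is KD45.

KD45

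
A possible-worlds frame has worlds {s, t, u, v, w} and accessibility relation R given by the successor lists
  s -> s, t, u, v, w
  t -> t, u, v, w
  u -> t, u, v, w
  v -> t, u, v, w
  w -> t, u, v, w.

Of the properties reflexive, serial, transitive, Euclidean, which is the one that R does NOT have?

Euclidean

Reflexive: yes — every world is R-related to itself.
Serial: yes — every world has a successor (e.g. s R s).
Transitive: yes — every two-step R-path is closed by a direct edge.
Euclidean: no — s R t and s R s, but not t R s.
Only Euclidean fails.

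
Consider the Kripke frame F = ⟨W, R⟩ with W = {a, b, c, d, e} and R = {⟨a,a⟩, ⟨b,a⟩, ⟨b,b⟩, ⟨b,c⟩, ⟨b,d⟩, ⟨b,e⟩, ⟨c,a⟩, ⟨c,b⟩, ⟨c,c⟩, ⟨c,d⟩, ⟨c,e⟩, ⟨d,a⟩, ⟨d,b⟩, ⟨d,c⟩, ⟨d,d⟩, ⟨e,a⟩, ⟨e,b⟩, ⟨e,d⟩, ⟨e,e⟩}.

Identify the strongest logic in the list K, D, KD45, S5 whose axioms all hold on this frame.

Serial (axiom D): yes — every world has a successor (e.g. a R a).
Euclidean (axiom 5): no — b R a and b R c, but not a R c.
Transitive (axiom 4): no — d R b and b R e, but not d R e.
Reflexive (axiom T): yes — every world is R-related to itself.
So F validates K, D; KD45 would additionally require R to be Euclidean and transitive. The strongest is D.

D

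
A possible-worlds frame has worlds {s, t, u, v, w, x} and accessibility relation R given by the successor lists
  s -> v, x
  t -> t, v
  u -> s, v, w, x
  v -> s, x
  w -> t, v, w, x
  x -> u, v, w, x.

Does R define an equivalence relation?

No

Reflexive: no — s is not related to itself.
Symmetric: no — s R x but not x R s.
Transitive: no — s R x and x R u, but not s R u.
So R is not an equivalence relation.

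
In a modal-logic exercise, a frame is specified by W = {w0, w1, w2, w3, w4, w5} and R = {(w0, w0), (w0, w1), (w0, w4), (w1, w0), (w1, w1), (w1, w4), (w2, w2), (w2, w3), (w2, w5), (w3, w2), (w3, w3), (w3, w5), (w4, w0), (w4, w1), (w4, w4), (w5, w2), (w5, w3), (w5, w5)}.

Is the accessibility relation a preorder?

Yes

Reflexive: yes — every world is R-related to itself.
Transitive: yes — every two-step R-path is closed by a direct edge.
So R is a preorder.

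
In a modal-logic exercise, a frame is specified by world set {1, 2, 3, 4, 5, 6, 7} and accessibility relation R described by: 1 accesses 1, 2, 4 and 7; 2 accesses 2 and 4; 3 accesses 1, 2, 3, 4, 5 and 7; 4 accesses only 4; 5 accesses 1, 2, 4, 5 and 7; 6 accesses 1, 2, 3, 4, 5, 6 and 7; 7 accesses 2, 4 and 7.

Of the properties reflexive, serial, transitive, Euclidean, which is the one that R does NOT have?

Reflexive: yes — every world is R-related to itself.
Serial: yes — every world has a successor (e.g. 1 R 1).
Transitive: yes — every two-step R-path is closed by a direct edge.
Euclidean: no — 1 R 2 and 1 R 7, but not 2 R 7.
Only Euclidean fails.

Euclidean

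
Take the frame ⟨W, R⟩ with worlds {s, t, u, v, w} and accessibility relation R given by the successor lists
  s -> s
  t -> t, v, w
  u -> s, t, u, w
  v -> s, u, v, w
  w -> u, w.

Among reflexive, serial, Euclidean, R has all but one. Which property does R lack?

Euclidean

Reflexive: yes — every world is R-related to itself.
Serial: yes — every world has a successor (e.g. s R s).
Euclidean: no — t R w and t R v, but not w R v.
Only Euclidean fails.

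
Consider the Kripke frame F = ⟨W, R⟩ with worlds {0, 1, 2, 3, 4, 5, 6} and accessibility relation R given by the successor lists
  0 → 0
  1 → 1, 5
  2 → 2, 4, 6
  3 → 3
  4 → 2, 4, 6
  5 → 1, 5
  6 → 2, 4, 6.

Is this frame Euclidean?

Euclidean: yes — any two successors of a common world are R-related.

Yes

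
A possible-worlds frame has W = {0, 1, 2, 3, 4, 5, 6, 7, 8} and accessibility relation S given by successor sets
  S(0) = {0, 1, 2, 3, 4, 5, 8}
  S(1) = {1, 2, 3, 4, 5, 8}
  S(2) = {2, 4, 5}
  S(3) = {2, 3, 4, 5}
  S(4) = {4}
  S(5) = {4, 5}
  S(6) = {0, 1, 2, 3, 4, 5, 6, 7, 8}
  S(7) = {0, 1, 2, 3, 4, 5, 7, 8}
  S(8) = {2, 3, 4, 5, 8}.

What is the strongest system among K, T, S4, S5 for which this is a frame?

Reflexive (axiom T): yes — every world is S-related to itself.
Transitive (axiom 4): yes — every two-step S-path is closed by a direct edge.
Euclidean (axiom 5): no — 0 S 2 and 0 S 1, but not 2 S 1.
So F validates K, T, S4; S5 would additionally require S to be Euclidean. The strongest is S4.

S4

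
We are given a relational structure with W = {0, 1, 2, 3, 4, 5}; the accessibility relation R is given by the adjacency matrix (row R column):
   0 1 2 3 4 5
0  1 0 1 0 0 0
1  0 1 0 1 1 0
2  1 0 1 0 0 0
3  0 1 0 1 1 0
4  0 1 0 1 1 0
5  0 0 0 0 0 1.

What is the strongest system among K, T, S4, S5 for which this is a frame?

S5

Reflexive (axiom T): yes — every world is R-related to itself.
Transitive (axiom 4): yes — every two-step R-path is closed by a direct edge.
Euclidean (axiom 5): yes — any two successors of a common world are R-related.
So F validates K, T, S4, S5. The strongest is S5.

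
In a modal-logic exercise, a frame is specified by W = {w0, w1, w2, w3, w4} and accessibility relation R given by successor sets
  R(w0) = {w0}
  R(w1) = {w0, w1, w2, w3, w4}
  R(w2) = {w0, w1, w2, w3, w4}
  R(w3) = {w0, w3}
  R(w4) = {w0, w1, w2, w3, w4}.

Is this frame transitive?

Yes

Transitive: yes — every two-step R-path is closed by a direct edge.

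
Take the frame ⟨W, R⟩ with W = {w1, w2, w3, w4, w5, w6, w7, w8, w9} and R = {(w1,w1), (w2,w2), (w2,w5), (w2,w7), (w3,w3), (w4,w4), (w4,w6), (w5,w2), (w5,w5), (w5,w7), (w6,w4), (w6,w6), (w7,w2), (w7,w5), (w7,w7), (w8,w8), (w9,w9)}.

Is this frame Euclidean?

Yes

Euclidean: yes — any two successors of a common world are R-related.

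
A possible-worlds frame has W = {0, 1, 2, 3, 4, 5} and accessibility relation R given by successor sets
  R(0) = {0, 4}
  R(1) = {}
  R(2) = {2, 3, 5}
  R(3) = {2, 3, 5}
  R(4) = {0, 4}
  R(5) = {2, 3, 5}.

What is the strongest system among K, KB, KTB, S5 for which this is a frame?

KB

Symmetric (axiom B): yes — every pair in R has its reverse in R.
Reflexive (axiom T): no — 1 is not related to itself.
Euclidean (axiom 5): yes — any two successors of a common world are R-related.
So F validates K, KB; KTB would additionally require R to be reflexive. The strongest is KB.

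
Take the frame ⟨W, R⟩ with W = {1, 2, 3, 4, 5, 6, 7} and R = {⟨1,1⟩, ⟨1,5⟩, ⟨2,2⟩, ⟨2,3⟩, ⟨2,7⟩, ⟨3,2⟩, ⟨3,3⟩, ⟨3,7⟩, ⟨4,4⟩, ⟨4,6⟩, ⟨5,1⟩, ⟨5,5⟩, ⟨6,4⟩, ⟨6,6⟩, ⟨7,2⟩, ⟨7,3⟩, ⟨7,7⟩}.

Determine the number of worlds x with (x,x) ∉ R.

R is reflexive; there are no such worlds.

0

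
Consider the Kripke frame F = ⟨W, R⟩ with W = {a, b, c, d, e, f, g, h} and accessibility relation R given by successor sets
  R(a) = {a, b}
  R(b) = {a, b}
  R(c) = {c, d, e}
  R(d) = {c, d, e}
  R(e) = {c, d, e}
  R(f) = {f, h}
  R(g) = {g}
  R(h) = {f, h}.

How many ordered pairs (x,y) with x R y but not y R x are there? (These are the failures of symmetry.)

R is symmetric; there are no such tuples.

0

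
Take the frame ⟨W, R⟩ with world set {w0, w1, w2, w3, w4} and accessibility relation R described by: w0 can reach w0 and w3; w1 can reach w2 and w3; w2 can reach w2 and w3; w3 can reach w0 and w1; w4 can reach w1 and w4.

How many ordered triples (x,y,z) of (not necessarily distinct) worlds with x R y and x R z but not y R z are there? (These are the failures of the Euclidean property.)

Enumerating: (w0,w3,w3), (w1,w3,w2), (w1,w3,w3), (w2,w3,w2), (w2,w3,w3), (w3,w0,w1), (w3,w1,w0), (w3,w1,w1), (w4,w1,w1), (w4,w1,w4).

10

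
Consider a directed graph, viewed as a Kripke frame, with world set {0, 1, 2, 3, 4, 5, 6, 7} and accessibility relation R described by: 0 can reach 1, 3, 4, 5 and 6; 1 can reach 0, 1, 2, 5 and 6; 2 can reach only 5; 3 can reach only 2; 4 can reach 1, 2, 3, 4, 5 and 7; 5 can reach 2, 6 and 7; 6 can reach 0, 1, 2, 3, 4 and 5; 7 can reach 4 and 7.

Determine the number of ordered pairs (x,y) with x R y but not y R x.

14

Enumerating: (0,3), (0,4), (0,5), (1,2), (1,5), (3,2), (4,1), (4,2), (4,3), (4,5), (5,7), (6,2), (6,3), (6,4).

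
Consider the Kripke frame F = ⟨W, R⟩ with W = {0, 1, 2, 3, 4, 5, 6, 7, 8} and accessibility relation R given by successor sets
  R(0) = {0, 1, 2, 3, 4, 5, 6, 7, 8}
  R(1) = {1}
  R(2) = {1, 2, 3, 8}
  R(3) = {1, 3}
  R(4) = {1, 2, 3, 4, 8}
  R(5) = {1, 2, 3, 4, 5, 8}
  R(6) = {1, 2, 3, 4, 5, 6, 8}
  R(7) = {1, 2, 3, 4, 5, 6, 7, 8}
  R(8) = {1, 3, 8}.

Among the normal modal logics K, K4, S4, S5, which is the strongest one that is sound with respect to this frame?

S4

Transitive (axiom 4): yes — every two-step R-path is closed by a direct edge.
Reflexive (axiom T): yes — every world is R-related to itself.
Euclidean (axiom 5): no — 0 R 1 and 0 R 2, but not 1 R 2.
So F validates K, K4, S4; S5 would additionally require R to be Euclidean. The strongest is S4.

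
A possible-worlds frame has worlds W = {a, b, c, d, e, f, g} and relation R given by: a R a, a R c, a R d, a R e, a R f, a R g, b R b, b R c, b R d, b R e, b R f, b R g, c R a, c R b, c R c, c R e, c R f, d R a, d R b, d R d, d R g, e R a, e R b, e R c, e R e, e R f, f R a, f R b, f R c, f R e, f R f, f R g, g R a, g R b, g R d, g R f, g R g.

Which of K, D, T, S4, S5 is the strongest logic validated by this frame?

T

Serial (axiom D): yes — every world has a successor (e.g. a R a).
Reflexive (axiom T): yes — every world is R-related to itself.
Transitive (axiom 4): no — a R c and c R b, but not a R b.
Euclidean (axiom 5): no — a R c and a R d, but not c R d.
So F validates K, D, T; S4 would additionally require R to be transitive. The strongest is T.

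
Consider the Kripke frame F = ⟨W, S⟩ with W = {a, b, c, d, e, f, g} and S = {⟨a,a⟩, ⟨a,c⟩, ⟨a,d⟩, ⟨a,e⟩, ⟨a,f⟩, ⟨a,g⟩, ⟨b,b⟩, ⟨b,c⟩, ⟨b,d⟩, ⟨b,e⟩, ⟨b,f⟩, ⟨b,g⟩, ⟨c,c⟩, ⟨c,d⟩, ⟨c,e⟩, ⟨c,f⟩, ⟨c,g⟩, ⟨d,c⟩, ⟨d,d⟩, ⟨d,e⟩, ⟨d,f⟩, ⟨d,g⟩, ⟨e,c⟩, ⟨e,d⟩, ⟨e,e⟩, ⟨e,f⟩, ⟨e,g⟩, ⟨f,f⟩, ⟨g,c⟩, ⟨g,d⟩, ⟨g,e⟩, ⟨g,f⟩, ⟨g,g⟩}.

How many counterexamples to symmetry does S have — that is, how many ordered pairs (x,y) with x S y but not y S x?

Enumerating: (a,c), (a,d), (a,e), (a,f), (a,g), (b,c), (b,d), (b,e), (b,f), (b,g), (c,f), (d,f), (e,f), (g,f).

14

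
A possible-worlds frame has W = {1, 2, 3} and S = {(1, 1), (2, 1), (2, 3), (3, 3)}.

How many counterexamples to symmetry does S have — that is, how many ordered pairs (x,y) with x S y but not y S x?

Enumerating: (2,1), (2,3).

2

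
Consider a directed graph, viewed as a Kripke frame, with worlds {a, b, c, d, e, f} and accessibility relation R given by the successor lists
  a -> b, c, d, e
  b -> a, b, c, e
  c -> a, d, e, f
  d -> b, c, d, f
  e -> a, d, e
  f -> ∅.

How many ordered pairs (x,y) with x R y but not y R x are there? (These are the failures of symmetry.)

Enumerating: (a,d), (b,c), (b,e), (c,e), (c,f), (d,b), (d,f), (e,d).

8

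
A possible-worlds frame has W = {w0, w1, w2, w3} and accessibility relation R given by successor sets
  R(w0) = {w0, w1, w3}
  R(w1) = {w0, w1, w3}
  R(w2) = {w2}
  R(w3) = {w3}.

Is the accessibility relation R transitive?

Yes

Transitive: yes — every two-step R-path is closed by a direct edge.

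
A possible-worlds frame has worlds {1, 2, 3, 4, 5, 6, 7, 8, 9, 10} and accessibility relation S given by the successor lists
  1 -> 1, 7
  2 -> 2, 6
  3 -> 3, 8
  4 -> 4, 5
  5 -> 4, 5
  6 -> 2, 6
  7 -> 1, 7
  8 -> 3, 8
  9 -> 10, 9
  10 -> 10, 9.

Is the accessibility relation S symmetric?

Symmetric: yes — every pair in S has its reverse in S.

Yes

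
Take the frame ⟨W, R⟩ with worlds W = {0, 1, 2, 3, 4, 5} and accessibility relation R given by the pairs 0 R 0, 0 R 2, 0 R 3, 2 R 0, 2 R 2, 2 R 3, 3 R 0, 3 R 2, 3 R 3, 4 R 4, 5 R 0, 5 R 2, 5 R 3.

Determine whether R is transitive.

Transitive: yes — every two-step R-path is closed by a direct edge.

Yes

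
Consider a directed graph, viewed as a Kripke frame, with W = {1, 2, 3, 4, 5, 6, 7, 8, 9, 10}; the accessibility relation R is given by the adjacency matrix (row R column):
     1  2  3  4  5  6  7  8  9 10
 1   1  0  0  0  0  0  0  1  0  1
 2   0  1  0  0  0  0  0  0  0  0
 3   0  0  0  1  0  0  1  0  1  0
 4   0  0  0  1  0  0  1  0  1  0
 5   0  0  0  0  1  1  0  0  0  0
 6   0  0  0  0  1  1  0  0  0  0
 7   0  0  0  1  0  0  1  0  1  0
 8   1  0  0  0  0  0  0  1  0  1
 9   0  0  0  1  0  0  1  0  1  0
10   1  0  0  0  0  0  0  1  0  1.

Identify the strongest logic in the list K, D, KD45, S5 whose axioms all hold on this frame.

Serial (axiom D): yes — every world has a successor (e.g. 1 R 1).
Euclidean (axiom 5): yes — any two successors of a common world are R-related.
Transitive (axiom 4): yes — every two-step R-path is closed by a direct edge.
Reflexive (axiom T): no — 3 is not related to itself.
So F validates K, D, KD45; S5 would additionally require R to be reflexive. The strongest is KD45.

KD45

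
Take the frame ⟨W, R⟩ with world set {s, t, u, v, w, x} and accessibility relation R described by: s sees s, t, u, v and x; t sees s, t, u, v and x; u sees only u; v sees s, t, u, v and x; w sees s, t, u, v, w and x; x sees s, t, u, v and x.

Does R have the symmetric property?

No

Symmetric: no — s R u but not u R s.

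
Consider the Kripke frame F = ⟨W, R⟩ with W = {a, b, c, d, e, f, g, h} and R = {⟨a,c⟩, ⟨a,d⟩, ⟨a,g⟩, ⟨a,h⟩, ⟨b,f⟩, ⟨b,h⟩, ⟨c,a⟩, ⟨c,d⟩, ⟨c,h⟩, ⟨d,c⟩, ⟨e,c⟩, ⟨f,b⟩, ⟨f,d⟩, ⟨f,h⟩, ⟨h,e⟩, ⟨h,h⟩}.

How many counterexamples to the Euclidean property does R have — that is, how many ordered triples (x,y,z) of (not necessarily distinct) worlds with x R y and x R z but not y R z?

31

Enumerating: (a,c,c), (a,c,g), (a,d,d), (a,d,g), (a,d,h), (a,g,c), (a,g,d), (a,g,g), (a,g,h), (a,h,c), (a,h,d), (a,h,g), … and 19 more.
Total: 31.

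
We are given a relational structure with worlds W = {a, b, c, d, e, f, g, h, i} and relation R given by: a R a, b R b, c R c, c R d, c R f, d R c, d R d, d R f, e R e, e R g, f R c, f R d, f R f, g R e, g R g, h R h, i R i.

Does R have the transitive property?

Transitive: yes — every two-step R-path is closed by a direct edge.

Yes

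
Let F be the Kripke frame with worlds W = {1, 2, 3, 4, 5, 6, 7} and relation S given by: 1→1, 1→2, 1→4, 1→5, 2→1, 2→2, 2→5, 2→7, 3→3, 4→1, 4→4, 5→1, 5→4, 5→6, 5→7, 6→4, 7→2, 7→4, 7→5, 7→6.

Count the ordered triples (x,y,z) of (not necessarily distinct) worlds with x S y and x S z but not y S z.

29

Enumerating: (1,2,4), (1,4,2), (1,4,5), (1,5,2), (1,5,5), (2,1,7), (2,5,2), (2,5,5), (2,7,1), (2,7,7), (5,1,6), (5,1,7), … and 17 more.
Total: 29.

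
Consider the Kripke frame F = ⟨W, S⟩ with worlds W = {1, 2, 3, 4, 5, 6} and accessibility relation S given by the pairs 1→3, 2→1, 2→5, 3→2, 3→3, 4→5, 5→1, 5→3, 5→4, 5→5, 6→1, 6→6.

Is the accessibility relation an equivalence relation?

Reflexive: no — 1 is not related to itself.
Symmetric: no — 1 S 3 but not 3 S 1.
Transitive: no — 1 S 3 and 3 S 2, but not 1 S 2.
So S is not an equivalence relation.

No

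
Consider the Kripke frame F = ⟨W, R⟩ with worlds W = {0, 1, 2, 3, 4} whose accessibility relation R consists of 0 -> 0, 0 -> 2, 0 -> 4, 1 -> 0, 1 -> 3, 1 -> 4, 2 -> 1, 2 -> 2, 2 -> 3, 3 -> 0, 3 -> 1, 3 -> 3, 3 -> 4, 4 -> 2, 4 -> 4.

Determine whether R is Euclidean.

Euclidean: no — 0 R 2 and 0 R 4, but not 2 R 4.

No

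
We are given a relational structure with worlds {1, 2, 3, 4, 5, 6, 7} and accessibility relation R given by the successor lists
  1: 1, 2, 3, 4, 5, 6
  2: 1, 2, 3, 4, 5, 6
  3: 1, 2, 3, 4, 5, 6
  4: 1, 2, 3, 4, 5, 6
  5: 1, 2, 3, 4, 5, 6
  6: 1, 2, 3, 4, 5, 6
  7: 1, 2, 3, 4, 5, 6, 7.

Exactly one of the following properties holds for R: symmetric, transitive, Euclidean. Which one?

Symmetric: no — 7 R 1 but not 1 R 7.
Transitive: yes — every two-step R-path is closed by a direct edge.
Euclidean: no — 7 R 1 and 7 R 7, but not 1 R 7.
Only transitive holds.

transitive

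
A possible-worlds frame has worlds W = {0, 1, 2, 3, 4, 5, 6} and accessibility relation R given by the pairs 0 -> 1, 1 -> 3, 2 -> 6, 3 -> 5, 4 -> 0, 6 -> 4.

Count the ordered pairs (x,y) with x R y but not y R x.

Enumerating: (0,1), (1,3), (2,6), (3,5), (4,0), (6,4).

6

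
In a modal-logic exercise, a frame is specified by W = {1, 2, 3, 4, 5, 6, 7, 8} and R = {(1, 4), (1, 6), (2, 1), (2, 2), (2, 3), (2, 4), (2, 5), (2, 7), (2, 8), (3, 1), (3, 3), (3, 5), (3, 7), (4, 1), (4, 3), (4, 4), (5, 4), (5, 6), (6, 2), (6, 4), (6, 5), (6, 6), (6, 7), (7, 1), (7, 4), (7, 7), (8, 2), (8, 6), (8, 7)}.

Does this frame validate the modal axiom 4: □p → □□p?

Axiom 4 corresponds to the accessibility relation being transitive.
Transitive: no — 1 R 4 and 4 R 3, but not 1 R 3.

No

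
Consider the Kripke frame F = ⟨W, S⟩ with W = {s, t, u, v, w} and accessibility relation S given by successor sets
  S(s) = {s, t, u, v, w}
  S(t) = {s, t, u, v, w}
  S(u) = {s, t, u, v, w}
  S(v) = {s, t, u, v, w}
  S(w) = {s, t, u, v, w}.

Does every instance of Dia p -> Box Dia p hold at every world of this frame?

Axiom 5 corresponds to the accessibility relation being Euclidean.
Euclidean: yes — any two successors of a common world are S-related.

Yes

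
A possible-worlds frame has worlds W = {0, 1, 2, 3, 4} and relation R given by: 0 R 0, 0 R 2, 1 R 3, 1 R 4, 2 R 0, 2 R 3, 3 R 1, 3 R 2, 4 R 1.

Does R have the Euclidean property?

No

Euclidean: no — 1 R 3 and 1 R 4, but not 3 R 4.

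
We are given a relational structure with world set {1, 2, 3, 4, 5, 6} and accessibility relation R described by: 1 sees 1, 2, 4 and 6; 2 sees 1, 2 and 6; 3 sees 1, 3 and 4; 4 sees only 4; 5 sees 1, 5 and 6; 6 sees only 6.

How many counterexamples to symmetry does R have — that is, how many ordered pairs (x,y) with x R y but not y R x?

Enumerating: (1,4), (1,6), (2,6), (3,1), (3,4), (5,1), (5,6).

7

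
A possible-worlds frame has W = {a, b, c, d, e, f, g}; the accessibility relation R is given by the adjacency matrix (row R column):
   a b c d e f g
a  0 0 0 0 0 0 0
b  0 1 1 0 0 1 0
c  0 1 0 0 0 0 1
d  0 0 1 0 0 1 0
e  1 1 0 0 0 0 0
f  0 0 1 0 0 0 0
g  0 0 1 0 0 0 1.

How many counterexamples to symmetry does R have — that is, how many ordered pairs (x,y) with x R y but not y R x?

6

Enumerating: (b,f), (d,c), (d,f), (e,a), (e,b), (f,c).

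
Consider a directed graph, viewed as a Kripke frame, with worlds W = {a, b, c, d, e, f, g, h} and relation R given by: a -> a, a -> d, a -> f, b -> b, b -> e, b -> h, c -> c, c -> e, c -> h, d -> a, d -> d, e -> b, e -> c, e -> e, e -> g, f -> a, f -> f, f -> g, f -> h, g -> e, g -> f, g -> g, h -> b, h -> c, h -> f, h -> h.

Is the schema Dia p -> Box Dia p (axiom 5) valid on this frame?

No

Axiom 5 corresponds to the accessibility relation being Euclidean.
Euclidean: no — a R d and a R f, but not d R f.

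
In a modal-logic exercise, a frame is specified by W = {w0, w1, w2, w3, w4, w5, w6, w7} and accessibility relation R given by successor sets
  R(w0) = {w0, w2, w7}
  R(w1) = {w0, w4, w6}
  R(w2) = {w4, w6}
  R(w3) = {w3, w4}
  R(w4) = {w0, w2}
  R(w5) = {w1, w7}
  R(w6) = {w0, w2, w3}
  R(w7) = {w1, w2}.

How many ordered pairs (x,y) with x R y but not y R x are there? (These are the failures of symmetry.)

Enumerating: (w0,w2), (w0,w7), (w1,w0), (w1,w4), (w1,w6), (w3,w4), (w4,w0), (w5,w1), (w5,w7), (w6,w0), (w6,w3), (w7,w1), (w7,w2).

13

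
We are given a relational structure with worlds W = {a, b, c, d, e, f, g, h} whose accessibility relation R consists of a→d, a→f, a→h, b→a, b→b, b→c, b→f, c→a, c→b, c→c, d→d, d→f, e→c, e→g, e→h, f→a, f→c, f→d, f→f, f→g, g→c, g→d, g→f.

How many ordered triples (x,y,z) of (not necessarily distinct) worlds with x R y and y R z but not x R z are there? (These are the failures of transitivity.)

Enumerating: (a,f,a), (a,f,c), (a,f,g), (b,a,d), (b,a,h), (b,f,d), (b,f,g), (c,a,d), (c,a,f), (c,a,h), (c,b,f), (d,f,a), … and 12 more.
Total: 24.

24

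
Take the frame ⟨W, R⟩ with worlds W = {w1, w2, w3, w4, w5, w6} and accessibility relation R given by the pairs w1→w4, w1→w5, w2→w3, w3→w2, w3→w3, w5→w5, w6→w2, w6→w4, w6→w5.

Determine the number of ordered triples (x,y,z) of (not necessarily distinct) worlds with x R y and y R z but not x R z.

2

Enumerating: (w2,w3,w2), (w6,w2,w3).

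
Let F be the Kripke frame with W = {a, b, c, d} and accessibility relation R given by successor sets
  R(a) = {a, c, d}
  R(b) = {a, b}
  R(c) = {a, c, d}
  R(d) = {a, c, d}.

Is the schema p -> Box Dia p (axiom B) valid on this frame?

By correspondence theory, B is valid on a frame iff R is symmetric.
Symmetric: no — b R a but not a R b.

No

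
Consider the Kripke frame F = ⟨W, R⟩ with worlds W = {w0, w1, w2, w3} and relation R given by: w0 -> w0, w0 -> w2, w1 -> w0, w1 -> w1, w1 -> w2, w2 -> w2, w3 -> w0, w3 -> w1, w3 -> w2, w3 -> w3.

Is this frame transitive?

Yes

Transitive: yes — every two-step R-path is closed by a direct edge.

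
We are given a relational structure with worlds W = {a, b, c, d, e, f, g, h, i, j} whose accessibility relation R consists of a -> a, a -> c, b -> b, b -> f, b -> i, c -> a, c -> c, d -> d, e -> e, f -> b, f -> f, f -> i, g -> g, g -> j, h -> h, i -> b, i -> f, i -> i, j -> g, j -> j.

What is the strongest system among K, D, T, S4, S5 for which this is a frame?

Serial (axiom D): yes — every world has a successor (e.g. a R a).
Reflexive (axiom T): yes — every world is R-related to itself.
Transitive (axiom 4): yes — every two-step R-path is closed by a direct edge.
Euclidean (axiom 5): yes — any two successors of a common world are R-related.
So F validates K, D, T, S4, S5. The strongest is S5.

S5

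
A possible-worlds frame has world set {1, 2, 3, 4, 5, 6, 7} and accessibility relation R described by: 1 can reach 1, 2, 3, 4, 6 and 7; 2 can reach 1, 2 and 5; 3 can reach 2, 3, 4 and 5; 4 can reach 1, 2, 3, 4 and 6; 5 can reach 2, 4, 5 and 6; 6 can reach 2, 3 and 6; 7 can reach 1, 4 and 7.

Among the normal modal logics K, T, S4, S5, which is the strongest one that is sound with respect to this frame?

T

Reflexive (axiom T): yes — every world is R-related to itself.
Transitive (axiom 4): no — 1 R 2 and 2 R 5, but not 1 R 5.
Euclidean (axiom 5): no — 1 R 2 and 1 R 3, but not 2 R 3.
So F validates K, T; S4 would additionally require R to be transitive. The strongest is T.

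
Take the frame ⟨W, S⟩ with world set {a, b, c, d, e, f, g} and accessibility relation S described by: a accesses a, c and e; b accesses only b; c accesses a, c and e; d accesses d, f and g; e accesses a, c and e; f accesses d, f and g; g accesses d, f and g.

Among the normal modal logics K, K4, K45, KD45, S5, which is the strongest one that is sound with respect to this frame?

Transitive (axiom 4): yes — every two-step S-path is closed by a direct edge.
Euclidean (axiom 5): yes — any two successors of a common world are S-related.
Serial (axiom D): yes — every world has a successor (e.g. a S a).
Reflexive (axiom T): yes — every world is S-related to itself.
So F validates K, K4, K45, KD45, S5. The strongest is S5.

S5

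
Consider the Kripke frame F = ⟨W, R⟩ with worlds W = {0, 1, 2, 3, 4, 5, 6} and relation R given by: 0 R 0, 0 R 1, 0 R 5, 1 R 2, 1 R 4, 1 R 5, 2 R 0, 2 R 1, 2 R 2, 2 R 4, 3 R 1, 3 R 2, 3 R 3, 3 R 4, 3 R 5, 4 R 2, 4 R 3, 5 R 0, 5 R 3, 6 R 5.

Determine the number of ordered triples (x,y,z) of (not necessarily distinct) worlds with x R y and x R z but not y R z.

32

Enumerating: (0,1,0), (0,1,1), (0,5,1), (0,5,5), (1,2,5), (1,4,4), (1,4,5), (1,5,2), (1,5,4), (1,5,5), (2,0,2), (2,0,4), … and 20 more.
Total: 32.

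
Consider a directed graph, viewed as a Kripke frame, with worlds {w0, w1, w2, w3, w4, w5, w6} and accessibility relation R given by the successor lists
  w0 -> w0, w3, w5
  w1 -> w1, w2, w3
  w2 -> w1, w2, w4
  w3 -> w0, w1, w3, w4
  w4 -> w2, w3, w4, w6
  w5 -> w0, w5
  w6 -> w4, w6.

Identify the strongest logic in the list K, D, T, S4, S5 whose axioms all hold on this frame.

Serial (axiom D): yes — every world has a successor (e.g. w0 R w0).
Reflexive (axiom T): yes — every world is R-related to itself.
Transitive (axiom 4): no — w0 R w3 and w3 R w1, but not w0 R w1.
Euclidean (axiom 5): no — w0 R w3 and w0 R w5, but not w3 R w5.
So F validates K, D, T; S4 would additionally require R to be transitive. The strongest is T.

T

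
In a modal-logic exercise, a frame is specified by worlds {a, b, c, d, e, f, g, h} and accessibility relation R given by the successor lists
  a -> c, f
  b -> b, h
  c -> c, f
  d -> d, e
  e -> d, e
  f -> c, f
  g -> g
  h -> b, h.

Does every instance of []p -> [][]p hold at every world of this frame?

By correspondence theory, 4 is valid on a frame iff R is transitive.
Transitive: yes — every two-step R-path is closed by a direct edge.

Yes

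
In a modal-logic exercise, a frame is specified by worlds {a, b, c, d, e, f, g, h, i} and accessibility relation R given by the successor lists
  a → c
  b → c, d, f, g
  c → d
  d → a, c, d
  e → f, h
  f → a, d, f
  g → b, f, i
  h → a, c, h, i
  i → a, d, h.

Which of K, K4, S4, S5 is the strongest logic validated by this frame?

Transitive (axiom 4): no — a R c and c R d, but not a R d.
Reflexive (axiom T): no — a is not related to itself.
Euclidean (axiom 5): no — b R c and b R f, but not c R f.
So F validates K; K4 would additionally require R to be transitive. The strongest is K.

K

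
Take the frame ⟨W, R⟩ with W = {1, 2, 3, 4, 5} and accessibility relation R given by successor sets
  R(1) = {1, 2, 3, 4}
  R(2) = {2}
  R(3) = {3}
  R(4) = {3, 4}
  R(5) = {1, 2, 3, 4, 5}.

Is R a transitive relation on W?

Transitive: yes — every two-step R-path is closed by a direct edge.

Yes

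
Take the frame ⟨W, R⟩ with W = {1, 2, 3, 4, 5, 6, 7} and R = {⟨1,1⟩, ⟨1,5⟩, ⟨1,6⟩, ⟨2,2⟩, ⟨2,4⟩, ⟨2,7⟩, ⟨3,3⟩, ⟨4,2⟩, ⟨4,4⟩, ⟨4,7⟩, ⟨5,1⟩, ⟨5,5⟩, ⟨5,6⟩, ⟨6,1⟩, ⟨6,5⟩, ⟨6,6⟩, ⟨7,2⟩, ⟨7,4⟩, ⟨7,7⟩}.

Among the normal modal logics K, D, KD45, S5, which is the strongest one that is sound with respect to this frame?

Serial (axiom D): yes — every world has a successor (e.g. 1 R 1).
Euclidean (axiom 5): yes — any two successors of a common world are R-related.
Transitive (axiom 4): yes — every two-step R-path is closed by a direct edge.
Reflexive (axiom T): yes — every world is R-related to itself.
So F validates K, D, KD45, S5. The strongest is S5.

S5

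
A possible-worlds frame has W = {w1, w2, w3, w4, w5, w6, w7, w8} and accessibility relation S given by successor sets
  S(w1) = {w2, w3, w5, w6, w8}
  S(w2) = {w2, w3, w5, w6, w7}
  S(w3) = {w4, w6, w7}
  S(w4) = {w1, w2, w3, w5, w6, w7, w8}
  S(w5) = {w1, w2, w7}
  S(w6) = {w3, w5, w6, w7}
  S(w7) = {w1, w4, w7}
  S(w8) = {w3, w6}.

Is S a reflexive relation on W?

No

Reflexive: no — w1 is not related to itself.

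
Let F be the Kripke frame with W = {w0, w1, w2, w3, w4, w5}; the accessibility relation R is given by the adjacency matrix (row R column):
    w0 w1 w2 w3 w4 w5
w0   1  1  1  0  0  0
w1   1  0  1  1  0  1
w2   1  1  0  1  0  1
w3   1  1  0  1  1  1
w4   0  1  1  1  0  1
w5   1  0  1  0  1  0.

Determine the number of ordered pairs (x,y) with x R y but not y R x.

Enumerating: (w1,w5), (w2,w3), (w3,w0), (w3,w5), (w4,w1), (w4,w2), (w5,w0).

7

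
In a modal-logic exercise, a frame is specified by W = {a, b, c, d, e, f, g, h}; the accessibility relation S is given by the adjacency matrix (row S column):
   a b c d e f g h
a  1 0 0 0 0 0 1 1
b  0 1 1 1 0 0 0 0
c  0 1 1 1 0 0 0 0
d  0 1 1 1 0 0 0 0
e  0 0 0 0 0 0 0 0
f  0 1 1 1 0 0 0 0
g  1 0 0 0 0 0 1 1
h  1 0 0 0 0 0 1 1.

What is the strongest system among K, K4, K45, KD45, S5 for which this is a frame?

K45

Transitive (axiom 4): yes — every two-step S-path is closed by a direct edge.
Euclidean (axiom 5): yes — any two successors of a common world are S-related.
Serial (axiom D): no — e has no S-successor.
Reflexive (axiom T): no — e is not related to itself.
So F validates K, K4, K45; KD45 would additionally require S to be serial. The strongest is K45.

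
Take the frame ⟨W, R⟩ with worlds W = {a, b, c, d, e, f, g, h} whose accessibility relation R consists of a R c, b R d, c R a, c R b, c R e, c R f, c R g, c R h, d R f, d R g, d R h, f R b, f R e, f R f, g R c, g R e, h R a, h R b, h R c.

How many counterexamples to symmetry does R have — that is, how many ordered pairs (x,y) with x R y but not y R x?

Enumerating: (b,d), (c,b), (c,e), (c,f), (d,f), (d,g), (d,h), (f,b), (f,e), (g,e), (h,a), (h,b).

12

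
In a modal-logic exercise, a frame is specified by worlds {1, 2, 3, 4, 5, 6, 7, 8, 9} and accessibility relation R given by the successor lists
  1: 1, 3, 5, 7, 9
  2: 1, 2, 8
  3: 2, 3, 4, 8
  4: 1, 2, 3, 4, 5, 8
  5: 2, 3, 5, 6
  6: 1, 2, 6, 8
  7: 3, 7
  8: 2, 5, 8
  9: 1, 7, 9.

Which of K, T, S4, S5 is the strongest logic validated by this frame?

T

Reflexive (axiom T): yes — every world is R-related to itself.
Transitive (axiom 4): no — 1 R 3 and 3 R 2, but not 1 R 2.
Euclidean (axiom 5): no — 1 R 3 and 1 R 5, but not 3 R 5.
So F validates K, T; S4 would additionally require R to be transitive. The strongest is T.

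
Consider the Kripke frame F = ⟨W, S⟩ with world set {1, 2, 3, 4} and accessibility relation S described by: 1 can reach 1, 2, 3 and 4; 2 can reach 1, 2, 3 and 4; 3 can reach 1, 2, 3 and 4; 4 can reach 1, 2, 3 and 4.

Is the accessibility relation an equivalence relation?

Reflexive: yes — every world is S-related to itself.
Symmetric: yes — every pair in S has its reverse in S.
Transitive: yes — every two-step S-path is closed by a direct edge.
So S is an equivalence relation.

Yes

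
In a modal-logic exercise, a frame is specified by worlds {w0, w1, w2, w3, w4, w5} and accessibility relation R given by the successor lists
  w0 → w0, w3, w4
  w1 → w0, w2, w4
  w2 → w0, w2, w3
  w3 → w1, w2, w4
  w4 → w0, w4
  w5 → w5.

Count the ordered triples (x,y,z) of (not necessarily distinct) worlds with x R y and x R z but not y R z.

Enumerating: (w0,w3,w0), (w0,w3,w3), (w0,w4,w3), (w1,w0,w2), (w1,w2,w4), (w1,w4,w2), (w2,w0,w2), (w2,w3,w0), (w2,w3,w3), (w3,w1,w1), (w3,w2,w1), (w3,w2,w4), (w3,w4,w1), (w3,w4,w2).

14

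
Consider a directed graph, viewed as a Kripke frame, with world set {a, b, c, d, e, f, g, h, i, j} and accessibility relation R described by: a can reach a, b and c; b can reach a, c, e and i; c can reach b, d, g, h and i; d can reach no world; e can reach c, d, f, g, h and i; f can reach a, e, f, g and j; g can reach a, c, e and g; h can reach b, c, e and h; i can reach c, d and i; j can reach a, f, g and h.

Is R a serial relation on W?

Serial: no — d has no R-successor.

No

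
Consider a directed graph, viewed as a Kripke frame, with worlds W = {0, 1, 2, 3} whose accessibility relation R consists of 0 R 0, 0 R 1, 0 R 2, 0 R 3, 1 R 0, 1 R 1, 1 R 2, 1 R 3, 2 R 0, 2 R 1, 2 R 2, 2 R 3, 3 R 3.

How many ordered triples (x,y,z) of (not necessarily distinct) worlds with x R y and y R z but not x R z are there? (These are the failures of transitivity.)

R is transitive; there are no such tuples.

0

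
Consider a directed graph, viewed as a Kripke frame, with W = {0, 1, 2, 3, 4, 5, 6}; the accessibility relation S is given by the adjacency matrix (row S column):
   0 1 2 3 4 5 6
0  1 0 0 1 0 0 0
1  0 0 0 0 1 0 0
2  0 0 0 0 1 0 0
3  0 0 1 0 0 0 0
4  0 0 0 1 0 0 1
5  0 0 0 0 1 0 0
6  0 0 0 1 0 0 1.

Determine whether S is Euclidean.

Euclidean: no — 4 S 3 and 4 S 6, but not 3 S 6.

No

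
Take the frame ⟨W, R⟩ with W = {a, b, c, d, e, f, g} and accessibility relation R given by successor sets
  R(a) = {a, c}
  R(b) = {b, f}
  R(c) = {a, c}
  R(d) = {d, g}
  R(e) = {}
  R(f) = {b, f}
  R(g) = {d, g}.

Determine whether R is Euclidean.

Euclidean: yes — any two successors of a common world are R-related.

Yes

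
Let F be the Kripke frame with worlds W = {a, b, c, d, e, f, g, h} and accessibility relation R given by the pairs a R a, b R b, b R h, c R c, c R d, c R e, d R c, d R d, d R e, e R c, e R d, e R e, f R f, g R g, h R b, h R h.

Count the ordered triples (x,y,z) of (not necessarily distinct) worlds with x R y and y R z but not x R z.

0

R is transitive; there are no such tuples.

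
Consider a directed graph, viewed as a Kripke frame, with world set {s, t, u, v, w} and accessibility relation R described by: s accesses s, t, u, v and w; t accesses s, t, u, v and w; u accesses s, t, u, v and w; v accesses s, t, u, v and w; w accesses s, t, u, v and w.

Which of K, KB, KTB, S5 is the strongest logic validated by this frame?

Symmetric (axiom B): yes — every pair in R has its reverse in R.
Reflexive (axiom T): yes — every world is R-related to itself.
Euclidean (axiom 5): yes — any two successors of a common world are R-related.
So F validates K, KB, KTB, S5. The strongest is S5.

S5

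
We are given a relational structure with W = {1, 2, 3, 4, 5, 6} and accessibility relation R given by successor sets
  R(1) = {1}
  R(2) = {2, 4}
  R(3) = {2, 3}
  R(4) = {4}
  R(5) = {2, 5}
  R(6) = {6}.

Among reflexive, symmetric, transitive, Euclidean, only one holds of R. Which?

Reflexive: yes — every world is R-related to itself.
Symmetric: no — 2 R 4 but not 4 R 2.
Transitive: no — 3 R 2 and 2 R 4, but not 3 R 4.
Euclidean: no — 2 R 4 and 2 R 2, but not 4 R 2.
Only reflexive holds.

reflexive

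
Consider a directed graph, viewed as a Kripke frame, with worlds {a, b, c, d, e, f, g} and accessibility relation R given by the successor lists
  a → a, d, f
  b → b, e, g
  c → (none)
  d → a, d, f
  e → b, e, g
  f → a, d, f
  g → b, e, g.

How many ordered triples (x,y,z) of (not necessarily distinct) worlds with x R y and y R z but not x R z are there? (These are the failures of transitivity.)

R is transitive; there are no such tuples.

0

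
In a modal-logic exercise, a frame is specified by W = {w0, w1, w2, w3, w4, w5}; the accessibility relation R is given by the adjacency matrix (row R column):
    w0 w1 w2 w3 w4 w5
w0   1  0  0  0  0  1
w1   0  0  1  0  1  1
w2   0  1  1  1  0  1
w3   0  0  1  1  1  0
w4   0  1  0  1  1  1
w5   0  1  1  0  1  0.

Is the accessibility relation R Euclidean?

Euclidean: no — w1 R w2 and w1 R w4, but not w2 R w4.

No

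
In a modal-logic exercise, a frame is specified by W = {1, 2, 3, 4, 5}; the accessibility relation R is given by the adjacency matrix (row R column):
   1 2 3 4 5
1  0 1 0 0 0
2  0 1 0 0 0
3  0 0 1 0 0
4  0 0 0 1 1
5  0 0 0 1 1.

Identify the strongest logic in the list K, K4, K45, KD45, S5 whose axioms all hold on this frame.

Transitive (axiom 4): yes — every two-step R-path is closed by a direct edge.
Euclidean (axiom 5): yes — any two successors of a common world are R-related.
Serial (axiom D): yes — every world has a successor (e.g. 1 R 2).
Reflexive (axiom T): no — 1 is not related to itself.
So F validates K, K4, K45, KD45; S5 would additionally require R to be reflexive. The strongest is KD45.

KD45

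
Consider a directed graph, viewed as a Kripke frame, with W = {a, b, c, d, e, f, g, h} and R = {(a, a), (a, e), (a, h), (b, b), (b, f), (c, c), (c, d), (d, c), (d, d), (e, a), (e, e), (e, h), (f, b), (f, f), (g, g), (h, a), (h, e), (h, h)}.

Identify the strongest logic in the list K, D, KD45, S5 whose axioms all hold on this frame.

S5

Serial (axiom D): yes — every world has a successor (e.g. a R a).
Euclidean (axiom 5): yes — any two successors of a common world are R-related.
Transitive (axiom 4): yes — every two-step R-path is closed by a direct edge.
Reflexive (axiom T): yes — every world is R-related to itself.
So F validates K, D, KD45, S5. The strongest is S5.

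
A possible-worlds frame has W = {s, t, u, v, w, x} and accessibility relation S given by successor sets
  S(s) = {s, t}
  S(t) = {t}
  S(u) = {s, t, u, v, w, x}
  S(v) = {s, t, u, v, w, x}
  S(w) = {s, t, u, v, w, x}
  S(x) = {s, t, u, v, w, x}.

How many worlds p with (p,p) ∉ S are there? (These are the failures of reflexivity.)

S is reflexive; there are no such worlds.

0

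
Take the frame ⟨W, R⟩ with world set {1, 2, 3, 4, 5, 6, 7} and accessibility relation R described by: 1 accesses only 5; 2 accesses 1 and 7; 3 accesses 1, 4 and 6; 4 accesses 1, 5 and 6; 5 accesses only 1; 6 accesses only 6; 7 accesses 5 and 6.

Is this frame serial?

Serial: yes — every world has a successor (e.g. 1 R 5).

Yes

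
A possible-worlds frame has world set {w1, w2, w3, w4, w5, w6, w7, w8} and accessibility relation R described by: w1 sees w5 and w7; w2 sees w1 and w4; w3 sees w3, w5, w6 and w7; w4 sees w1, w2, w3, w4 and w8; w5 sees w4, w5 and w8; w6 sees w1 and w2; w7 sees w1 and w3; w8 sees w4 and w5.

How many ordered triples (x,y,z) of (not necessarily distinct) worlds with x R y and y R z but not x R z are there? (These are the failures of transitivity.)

36

Enumerating: (w1,w5,w4), (w1,w5,w8), (w1,w7,w1), (w1,w7,w3), (w2,w1,w5), (w2,w1,w7), (w2,w4,w2), (w2,w4,w3), (w2,w4,w8), (w3,w5,w4), (w3,w5,w8), (w3,w6,w1), … and 24 more.
Total: 36.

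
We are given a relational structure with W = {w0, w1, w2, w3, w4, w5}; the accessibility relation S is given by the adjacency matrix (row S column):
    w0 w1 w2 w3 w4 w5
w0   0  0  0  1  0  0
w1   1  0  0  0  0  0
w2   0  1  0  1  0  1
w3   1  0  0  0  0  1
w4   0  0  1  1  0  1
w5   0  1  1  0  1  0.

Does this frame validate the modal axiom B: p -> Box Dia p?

By correspondence theory, B is valid on a frame iff S is symmetric.
Symmetric: no — w1 S w0 but not w0 S w1.

No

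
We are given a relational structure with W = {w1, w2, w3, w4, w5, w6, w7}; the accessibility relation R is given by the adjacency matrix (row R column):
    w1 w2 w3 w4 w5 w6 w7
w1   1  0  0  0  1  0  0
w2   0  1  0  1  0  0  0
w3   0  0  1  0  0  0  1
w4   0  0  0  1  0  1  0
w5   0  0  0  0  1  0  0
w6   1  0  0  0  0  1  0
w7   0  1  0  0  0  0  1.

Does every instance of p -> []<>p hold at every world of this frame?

The schema B characterises exactly the symmetric frames.
Symmetric: no — w1 R w5 but not w5 R w1.

No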